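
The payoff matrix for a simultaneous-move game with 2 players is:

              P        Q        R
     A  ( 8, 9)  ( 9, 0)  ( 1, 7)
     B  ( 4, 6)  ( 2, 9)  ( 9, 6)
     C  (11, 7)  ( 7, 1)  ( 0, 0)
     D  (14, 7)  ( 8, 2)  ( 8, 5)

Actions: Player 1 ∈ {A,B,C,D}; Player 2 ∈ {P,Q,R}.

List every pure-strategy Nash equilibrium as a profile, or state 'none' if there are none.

PSNE = {(D,P)}

(A,P): not NE [P1→D gives 14>8]
(A,Q): not NE [P2→P gives 9>0]
(A,R): not NE [P1→B gives 9>1; P2→P gives 9>7]
(B,P): not NE [P1→D gives 14>4; P2→Q gives 9>6]
(B,Q): not NE [P1→A gives 9>2]
(B,R): not NE [P2→Q gives 9>6]
(C,P): not NE [P1→D gives 14>11]
(C,Q): not NE [P1→A gives 9>7; P2→P gives 7>1]
(C,R): not NE [P1→B gives 9>0; P2→P gives 7>0]
(D,P): NE
(D,Q): not NE [P1→A gives 9>8; P2→P gives 7>2]
(D,R): not NE [P1→B gives 9>8; P2→P gives 7>5]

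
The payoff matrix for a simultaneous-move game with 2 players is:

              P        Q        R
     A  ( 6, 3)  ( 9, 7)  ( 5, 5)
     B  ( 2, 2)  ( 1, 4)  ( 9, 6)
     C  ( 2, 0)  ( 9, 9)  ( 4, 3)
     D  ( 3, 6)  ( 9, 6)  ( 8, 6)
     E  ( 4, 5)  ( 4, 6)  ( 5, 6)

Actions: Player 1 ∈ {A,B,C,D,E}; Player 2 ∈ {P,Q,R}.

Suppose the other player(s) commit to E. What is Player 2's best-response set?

u_2(P vs E) = 5
u_2(Q vs E) = 6
u_2(R vs E) = 6
max payoff 6 at {Q,R}

P2 best: {Q,R}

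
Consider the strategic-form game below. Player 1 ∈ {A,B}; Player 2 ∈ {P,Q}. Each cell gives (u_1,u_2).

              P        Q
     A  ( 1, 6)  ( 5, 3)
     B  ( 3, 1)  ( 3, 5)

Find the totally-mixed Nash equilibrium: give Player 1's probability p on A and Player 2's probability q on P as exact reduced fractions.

P1 indiff ⇒ q·1+(1-q)·5 = q·3+(1-q)·3 ⇒ q(-2) = (1-q)(-2) ⇒ q = 1/2
P2 indiff ⇒ p·6+(1-p)·1 = p·3+(1-p)·5 ⇒ p(3) = (1-p)(4) ⇒ p = 4/7

P1 mixes 4/7 on A; P2 mixes 1/2 on P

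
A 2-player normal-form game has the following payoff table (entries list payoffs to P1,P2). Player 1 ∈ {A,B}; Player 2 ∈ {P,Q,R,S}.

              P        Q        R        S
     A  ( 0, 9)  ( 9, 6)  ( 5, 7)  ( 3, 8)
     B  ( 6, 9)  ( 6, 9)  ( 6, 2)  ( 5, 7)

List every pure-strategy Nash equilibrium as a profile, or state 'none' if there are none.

(A,P): not NE [P1→B gives 6>0]
(A,Q): not NE [P2→P gives 9>6]
(A,R): not NE [P1→B gives 6>5; P2→P gives 9>7]
(A,S): not NE [P1→B gives 5>3; P2→P gives 9>8]
(B,P): NE
(B,Q): not NE [P1→A gives 9>6]
(B,R): not NE [P2→Q gives 9>2]
(B,S): not NE [P2→Q gives 9>7]

NE set: (B,P)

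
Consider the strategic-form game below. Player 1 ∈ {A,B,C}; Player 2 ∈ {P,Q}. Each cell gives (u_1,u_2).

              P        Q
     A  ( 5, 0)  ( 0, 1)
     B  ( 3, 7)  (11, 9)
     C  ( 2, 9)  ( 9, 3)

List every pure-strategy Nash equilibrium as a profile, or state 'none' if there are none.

(A,P): not NE [P2→Q gives 1>0]
(A,Q): not NE [P1→B gives 11>0]
(B,P): not NE [P1→A gives 5>3; P2→Q gives 9>7]
(B,Q): NE
(C,P): not NE [P1→A gives 5>2]
(C,Q): not NE [P1→B gives 11>9; P2→P gives 9>3]

PSNE = {(B,Q)}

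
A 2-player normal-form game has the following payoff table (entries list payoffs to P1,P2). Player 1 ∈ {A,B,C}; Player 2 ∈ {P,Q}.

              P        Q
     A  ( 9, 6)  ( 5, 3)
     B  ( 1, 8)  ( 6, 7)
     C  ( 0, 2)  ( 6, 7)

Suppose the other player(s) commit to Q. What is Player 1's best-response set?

argmax u_1 = {B,C}

u_1(A vs Q) = 5
u_1(B vs Q) = 6
u_1(C vs Q) = 6
max payoff 6 at {B,C}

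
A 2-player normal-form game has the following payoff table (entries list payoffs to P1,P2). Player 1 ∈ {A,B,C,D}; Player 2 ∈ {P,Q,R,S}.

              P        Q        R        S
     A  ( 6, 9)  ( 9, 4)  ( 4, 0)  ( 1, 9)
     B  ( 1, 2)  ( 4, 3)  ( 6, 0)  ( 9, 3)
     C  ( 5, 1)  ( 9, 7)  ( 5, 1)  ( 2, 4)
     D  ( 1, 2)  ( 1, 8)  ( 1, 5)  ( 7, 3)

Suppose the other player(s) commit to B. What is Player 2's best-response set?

u_2(P vs B) = 2
u_2(Q vs B) = 3
u_2(R vs B) = 0
u_2(S vs B) = 3
max payoff 3 at {Q,S}

P2 best: {Q,S}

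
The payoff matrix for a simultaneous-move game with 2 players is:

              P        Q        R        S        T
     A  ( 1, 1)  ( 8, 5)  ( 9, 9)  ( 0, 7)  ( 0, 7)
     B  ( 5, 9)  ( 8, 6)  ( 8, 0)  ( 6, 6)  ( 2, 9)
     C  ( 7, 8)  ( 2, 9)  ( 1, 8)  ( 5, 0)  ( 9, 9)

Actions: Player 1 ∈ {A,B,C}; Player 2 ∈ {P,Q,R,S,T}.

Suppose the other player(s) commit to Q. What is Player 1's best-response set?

BR_1 = {A,B}

u_1(A vs Q) = 8
u_1(B vs Q) = 8
u_1(C vs Q) = 2
max payoff 8 at {A,B}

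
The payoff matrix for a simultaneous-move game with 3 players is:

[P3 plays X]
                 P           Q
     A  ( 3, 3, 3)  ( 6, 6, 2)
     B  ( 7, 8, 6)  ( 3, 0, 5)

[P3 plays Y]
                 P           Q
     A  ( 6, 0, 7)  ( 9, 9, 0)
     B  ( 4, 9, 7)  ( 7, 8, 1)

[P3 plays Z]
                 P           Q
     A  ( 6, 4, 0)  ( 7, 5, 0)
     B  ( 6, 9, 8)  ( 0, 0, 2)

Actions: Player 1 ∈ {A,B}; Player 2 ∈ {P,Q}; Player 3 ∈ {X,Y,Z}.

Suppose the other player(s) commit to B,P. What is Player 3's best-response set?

u_3(X vs B,P) = 6
u_3(Y vs B,P) = 7
u_3(Z vs B,P) = 8
max payoff 8 at {Z}

P3 best: {Z}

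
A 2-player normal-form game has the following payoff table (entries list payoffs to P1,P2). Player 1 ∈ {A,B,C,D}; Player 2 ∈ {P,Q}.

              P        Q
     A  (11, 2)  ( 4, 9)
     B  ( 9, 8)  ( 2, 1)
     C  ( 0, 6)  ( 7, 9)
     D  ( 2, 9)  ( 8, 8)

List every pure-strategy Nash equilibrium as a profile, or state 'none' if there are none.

PSNE: ∅

(A,P): not NE [P2→Q gives 9>2]
(A,Q): not NE [P1→D gives 8>4]
(B,P): not NE [P1→A gives 11>9]
(B,Q): not NE [P1→D gives 8>2; P2→P gives 8>1]
(C,P): not NE [P1→A gives 11>0; P2→Q gives 9>6]
(C,Q): not NE [P1→D gives 8>7]
(D,P): not NE [P1→A gives 11>2]
(D,Q): not NE [P2→P gives 9>8]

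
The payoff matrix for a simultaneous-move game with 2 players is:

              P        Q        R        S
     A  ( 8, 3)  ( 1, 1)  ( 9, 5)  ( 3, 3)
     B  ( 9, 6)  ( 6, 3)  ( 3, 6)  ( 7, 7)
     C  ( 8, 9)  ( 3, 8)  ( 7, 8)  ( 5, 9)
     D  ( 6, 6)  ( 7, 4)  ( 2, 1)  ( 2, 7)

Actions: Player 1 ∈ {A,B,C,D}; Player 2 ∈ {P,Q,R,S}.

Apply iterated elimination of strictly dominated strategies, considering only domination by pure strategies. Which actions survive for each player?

Remaining: P1:{A,B,C} P2:{P,R,S}

P2 drop Q (P beats it: A:3>1 B:6>3 C:9>8 D:6>4)
P1 drop D (A beats it: P:8>6 R:9>2 S:3>2)
P1→{A,B,C} P2→{P,R,S}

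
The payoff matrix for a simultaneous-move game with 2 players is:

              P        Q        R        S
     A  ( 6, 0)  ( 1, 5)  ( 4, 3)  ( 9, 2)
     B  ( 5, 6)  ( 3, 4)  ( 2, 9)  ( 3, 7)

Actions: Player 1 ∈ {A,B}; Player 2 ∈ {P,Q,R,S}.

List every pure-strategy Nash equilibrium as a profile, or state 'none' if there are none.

No pure NE.

(A,P): not NE [P2→Q gives 5>0]
(A,Q): not NE [P1→B gives 3>1]
(A,R): not NE [P2→Q gives 5>3]
(A,S): not NE [P2→Q gives 5>2]
(B,P): not NE [P1→A gives 6>5; P2→R gives 9>6]
(B,Q): not NE [P2→R gives 9>4]
(B,R): not NE [P1→A gives 4>2]
(B,S): not NE [P1→A gives 9>3; P2→R gives 9>7]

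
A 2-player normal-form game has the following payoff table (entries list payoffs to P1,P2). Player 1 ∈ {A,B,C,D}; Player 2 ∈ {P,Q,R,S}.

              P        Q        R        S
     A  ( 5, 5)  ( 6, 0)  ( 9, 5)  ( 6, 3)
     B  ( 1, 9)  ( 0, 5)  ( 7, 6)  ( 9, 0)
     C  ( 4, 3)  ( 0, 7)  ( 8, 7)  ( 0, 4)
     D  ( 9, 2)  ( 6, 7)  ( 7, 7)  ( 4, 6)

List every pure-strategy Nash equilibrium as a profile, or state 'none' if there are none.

(A,P): not NE [P1→D gives 9>5]
(A,Q): not NE [P2→R gives 5>0]
(A,R): NE
(A,S): not NE [P1→B gives 9>6; P2→R gives 5>3]
(B,P): not NE [P1→D gives 9>1]
(B,Q): not NE [P1→D gives 6>0; P2→P gives 9>5]
(B,R): not NE [P1→A gives 9>7; P2→P gives 9>6]
(B,S): not NE [P2→P gives 9>0]
(C,P): not NE [P1→D gives 9>4; P2→R gives 7>3]
(C,Q): not NE [P1→D gives 6>0]
(C,R): not NE [P1→A gives 9>8]
(C,S): not NE [P1→B gives 9>0; P2→R gives 7>4]
(D,P): not NE [P2→R gives 7>2]
(D,Q): NE
(D,R): not NE [P1→A gives 9>7]
(D,S): not NE [P1→B gives 9>4; P2→R gives 7>6]

Nash profiles: (A,R), (D,Q)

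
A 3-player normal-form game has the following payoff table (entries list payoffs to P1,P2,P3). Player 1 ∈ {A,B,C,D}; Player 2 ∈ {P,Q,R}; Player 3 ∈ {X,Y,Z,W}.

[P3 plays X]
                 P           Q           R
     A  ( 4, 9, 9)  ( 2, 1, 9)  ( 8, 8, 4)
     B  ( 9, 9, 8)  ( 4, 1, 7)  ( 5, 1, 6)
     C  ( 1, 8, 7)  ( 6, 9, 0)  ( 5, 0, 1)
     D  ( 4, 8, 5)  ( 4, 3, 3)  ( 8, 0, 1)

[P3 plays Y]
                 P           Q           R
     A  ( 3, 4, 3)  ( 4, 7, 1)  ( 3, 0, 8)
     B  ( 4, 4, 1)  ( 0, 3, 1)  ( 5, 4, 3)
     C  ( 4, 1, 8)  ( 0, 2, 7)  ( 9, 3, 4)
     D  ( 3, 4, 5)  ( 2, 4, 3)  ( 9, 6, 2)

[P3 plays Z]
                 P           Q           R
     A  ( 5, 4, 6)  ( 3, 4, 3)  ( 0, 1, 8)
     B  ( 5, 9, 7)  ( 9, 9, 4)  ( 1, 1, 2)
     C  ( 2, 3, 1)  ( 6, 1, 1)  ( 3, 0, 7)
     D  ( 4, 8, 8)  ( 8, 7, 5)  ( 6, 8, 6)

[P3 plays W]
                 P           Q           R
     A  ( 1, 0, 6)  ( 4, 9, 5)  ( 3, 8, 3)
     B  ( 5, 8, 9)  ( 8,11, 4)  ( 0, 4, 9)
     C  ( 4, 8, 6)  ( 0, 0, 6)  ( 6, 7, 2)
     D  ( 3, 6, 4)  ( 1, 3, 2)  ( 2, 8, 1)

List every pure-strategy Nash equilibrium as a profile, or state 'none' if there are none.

NE set: (D,R,Z)

(A,P,X): not NE [P1→B gives 9>4]
(A,P,Y): not NE [P1→C gives 4>3; P2→Q gives 7>4; P3→X gives 9>3]
(A,P,Z): not NE [P3→X gives 9>6]
(A,P,W): not NE [P1→B gives 5>1; P2→Q gives 9>0; P3→X gives 9>6]
(A,Q,X): not NE [P1→C gives 6>2; P2→P gives 9>1]
(A,Q,Y): not NE [P3→X gives 9>1]
(A,Q,Z): not NE [P1→B gives 9>3; P3→X gives 9>3]
(A,Q,W): not NE [P1→B gives 8>4; P3→X gives 9>5]
(A,R,X): not NE [P2→P gives 9>8; P3→Z gives 8>4]
(A,R,Y): not NE [P1→D gives 9>3; P2→Q gives 7>0]
(A,R,Z): not NE [P1→D gives 6>0; P2→Q gives 4>1]
(A,R,W): not NE [P1→C gives 6>3; P2→Q gives 9>8; P3→Z gives 8>3]
(B,P,X): not NE [P3→W gives 9>8]
(B,P,Y): not NE [P3→W gives 9>1]
(B,P,Z): not NE [P3→W gives 9>7]
(B,P,W): not NE [P2→Q gives 11>8]
(B,Q,X): not NE [P1→C gives 6>4; P2→P gives 9>1]
(B,Q,Y): not NE [P1→A gives 4>0; P2→R gives 4>3; P3→X gives 7>1]
(B,Q,Z): not NE [P3→X gives 7>4]
(B,Q,W): not NE [P3→X gives 7>4]
(B,R,X): not NE [P1→D gives 8>5; P2→P gives 9>1; P3→W gives 9>6]
(B,R,Y): not NE [P1→D gives 9>5; P3→W gives 9>3]
(B,R,Z): not NE [P1→D gives 6>1; P2→Q gives 9>1; P3→W gives 9>2]
(B,R,W): not NE [P1→C gives 6>0; P2→Q gives 11>4]
(C,P,X): not NE [P1→B gives 9>1; P2→Q gives 9>8; P3→Y gives 8>7]
(C,P,Y): not NE [P2→R gives 3>1]
(C,P,Z): not NE [P1→B gives 5>2; P3→Y gives 8>1]
(C,P,W): not NE [P1→B gives 5>4; P3→Y gives 8>6]
(C,Q,X): not NE [P3→Y gives 7>0]
(C,Q,Y): not NE [P1→A gives 4>0; P2→R gives 3>2]
(C,Q,Z): not NE [P1→B gives 9>6; P2→P gives 3>1; P3→Y gives 7>1]
(C,Q,W): not NE [P1→B gives 8>0; P2→P gives 8>0; P3→Y gives 7>6]
(C,R,X): not NE [P1→D gives 8>5; P2→Q gives 9>0; P3→Z gives 7>1]
(C,R,Y): not NE [P3→Z gives 7>4]
(C,R,Z): not NE [P1→D gives 6>3; P2→P gives 3>0]
(C,R,W): not NE [P2→P gives 8>7; P3→Z gives 7>2]
(D,P,X): not NE [P1→B gives 9>4; P3→Z gives 8>5]
(D,P,Y): not NE [P1→C gives 4>3; P2→R gives 6>4; P3→Z gives 8>5]
(D,P,Z): not NE [P1→B gives 5>4]
(D,P,W): not NE [P1→B gives 5>3; P2→R gives 8>6; P3→Z gives 8>4]
(D,Q,X): not NE [P1→C gives 6>4; P2→P gives 8>3; P3→Z gives 5>3]
(D,Q,Y): not NE [P1→A gives 4>2; P2→R gives 6>4; P3→Z gives 5>3]
(D,Q,Z): not NE [P1→B gives 9>8; P2→R gives 8>7]
(D,Q,W): not NE [P1→B gives 8>1; P2→R gives 8>3; P3→Z gives 5>2]
(D,R,X): not NE [P2→P gives 8>0; P3→Z gives 6>1]
(D,R,Y): not NE [P3→Z gives 6>2]
(D,R,Z): NE
(D,R,W): not NE [P1→C gives 6>2; P3→Z gives 6>1]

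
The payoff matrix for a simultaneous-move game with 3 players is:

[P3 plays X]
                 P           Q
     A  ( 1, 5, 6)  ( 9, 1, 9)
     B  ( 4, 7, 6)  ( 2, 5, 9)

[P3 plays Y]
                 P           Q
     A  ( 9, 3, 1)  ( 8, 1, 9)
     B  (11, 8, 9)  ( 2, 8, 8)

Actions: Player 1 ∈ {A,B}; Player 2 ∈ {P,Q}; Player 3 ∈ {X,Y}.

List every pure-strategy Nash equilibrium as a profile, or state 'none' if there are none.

(A,P,X): not NE [P1→B gives 4>1]
(A,P,Y): not NE [P1→B gives 11>9; P3→X gives 6>1]
(A,Q,X): not NE [P2→P gives 5>1]
(A,Q,Y): not NE [P2→P gives 3>1]
(B,P,X): not NE [P3→Y gives 9>6]
(B,P,Y): NE
(B,Q,X): not NE [P1→A gives 9>2; P2→P gives 7>5]
(B,Q,Y): not NE [P1→A gives 8>2; P3→X gives 9>8]

PSNE = {(B,P,Y)}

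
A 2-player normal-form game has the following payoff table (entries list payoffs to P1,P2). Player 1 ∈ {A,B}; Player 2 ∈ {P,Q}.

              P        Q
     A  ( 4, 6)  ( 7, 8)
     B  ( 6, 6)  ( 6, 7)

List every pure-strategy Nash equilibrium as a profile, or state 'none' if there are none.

(A,P): not NE [P1→B gives 6>4; P2→Q gives 8>6]
(A,Q): NE
(B,P): not NE [P2→Q gives 7>6]
(B,Q): not NE [P1→A gives 7>6]

PSNE = {(A,Q)}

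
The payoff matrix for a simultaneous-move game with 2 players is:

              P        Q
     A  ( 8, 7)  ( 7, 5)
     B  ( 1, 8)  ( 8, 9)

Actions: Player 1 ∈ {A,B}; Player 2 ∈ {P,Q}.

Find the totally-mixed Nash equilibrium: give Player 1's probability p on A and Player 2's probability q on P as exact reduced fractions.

P1 mixes 1/3 on A; P2 mixes 1/8 on P

P1 indiff ⇒ q·8+(1-q)·7 = q·1+(1-q)·8 ⇒ q(7) = (1-q)(1) ⇒ q = 1/8
P2 indiff ⇒ p·7+(1-p)·8 = p·5+(1-p)·9 ⇒ p(2) = (1-p)(1) ⇒ p = 1/3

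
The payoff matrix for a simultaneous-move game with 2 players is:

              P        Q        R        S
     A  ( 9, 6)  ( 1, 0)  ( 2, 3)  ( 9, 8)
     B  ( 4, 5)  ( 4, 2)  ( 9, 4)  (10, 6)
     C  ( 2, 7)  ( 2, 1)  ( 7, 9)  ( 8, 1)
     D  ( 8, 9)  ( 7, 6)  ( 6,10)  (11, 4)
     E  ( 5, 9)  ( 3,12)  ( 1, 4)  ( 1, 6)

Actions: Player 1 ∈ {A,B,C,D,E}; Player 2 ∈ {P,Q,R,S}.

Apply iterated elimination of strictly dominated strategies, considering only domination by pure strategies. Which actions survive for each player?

P1 drop C (B beats it: P:4>2 Q:4>2 R:9>7 S:10>8)
P1 drop E (D beats it: P:8>5 Q:7>3 R:6>1 S:11>1)
P2 drop Q (P beats it: A:6>0 B:5>2 D:9>6)
P1→{A,B,D} P2→{P,R,S}

Survivors P1:{A,B,D} P2:{P,R,S}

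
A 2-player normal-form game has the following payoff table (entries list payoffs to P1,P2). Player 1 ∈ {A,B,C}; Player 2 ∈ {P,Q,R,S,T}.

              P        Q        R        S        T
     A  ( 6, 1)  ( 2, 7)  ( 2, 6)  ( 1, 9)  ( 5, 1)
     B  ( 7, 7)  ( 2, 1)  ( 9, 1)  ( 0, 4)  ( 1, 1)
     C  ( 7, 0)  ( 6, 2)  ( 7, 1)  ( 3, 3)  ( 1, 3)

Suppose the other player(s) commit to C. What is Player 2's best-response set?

u_2(P vs C) = 0
u_2(Q vs C) = 2
u_2(R vs C) = 1
u_2(S vs C) = 3
u_2(T vs C) = 3
max payoff 3 at {S,T}

argmax u_2 = {S,T}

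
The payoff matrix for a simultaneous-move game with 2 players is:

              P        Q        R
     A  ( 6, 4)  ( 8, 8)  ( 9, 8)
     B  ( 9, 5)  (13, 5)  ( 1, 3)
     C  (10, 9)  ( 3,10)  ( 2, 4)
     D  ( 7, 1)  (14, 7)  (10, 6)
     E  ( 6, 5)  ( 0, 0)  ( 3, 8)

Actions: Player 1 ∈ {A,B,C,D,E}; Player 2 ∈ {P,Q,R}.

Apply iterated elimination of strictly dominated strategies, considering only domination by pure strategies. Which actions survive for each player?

Survivors P1:{B,C,D} P2:{P,Q}

P1 drop A (D beats it: P:7>6 Q:14>8 R:10>9)
P1 drop E (D beats it: P:7>6 Q:14>0 R:10>3)
P2 drop R (Q beats it: B:5>3 C:10>4 D:7>6)
P1→{B,C,D} P2→{P,Q}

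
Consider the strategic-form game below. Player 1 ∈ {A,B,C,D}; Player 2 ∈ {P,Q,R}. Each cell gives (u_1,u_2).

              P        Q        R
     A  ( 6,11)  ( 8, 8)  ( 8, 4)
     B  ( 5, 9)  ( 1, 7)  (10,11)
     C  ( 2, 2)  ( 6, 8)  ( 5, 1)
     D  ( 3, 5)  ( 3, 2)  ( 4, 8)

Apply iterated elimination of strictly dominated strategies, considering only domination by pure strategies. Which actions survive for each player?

Remaining: P1:{A,B} P2:{P,R}

P1 drop C (A beats it: P:6>2 Q:8>6 R:8>5)
P1 drop D (A beats it: P:6>3 Q:8>3 R:8>4)
P2 drop Q (P beats it: A:11>8 B:9>7)
P1→{A,B} P2→{P,R}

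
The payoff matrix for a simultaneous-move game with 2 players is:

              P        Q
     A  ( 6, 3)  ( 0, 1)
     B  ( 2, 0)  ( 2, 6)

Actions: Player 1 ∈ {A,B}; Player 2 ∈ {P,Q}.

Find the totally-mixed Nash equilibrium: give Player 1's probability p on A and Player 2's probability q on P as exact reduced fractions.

P1 mixes 3/4 on A; P2 mixes 1/3 on P

P1 indiff ⇒ q·6+(1-q)·0 = q·2+(1-q)·2 ⇒ q(4) = (1-q)(2) ⇒ q = 1/3
P2 indiff ⇒ p·3+(1-p)·0 = p·1+(1-p)·6 ⇒ p(2) = (1-p)(6) ⇒ p = 3/4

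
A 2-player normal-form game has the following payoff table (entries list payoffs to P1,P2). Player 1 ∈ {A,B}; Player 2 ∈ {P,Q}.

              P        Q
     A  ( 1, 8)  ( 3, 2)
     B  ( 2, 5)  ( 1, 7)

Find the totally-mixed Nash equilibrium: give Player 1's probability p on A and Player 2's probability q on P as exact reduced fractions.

P1 mixes 1/4 on A; P2 mixes 2/3 on P

P1 indiff ⇒ q·1+(1-q)·3 = q·2+(1-q)·1 ⇒ q(-1) = (1-q)(-2) ⇒ q = 2/3
P2 indiff ⇒ p·8+(1-p)·5 = p·2+(1-p)·7 ⇒ p(6) = (1-p)(2) ⇒ p = 1/4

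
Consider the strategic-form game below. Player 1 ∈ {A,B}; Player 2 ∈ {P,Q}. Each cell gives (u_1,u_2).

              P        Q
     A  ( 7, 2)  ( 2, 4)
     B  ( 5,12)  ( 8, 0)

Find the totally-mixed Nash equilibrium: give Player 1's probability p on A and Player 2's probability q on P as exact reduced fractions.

P1 mixes 6/7 on A; P2 mixes 3/4 on P

P1 indiff ⇒ q·7+(1-q)·2 = q·5+(1-q)·8 ⇒ q(2) = (1-q)(6) ⇒ q = 3/4
P2 indiff ⇒ p·2+(1-p)·12 = p·4+(1-p)·0 ⇒ p(-2) = (1-p)(-12) ⇒ p = 6/7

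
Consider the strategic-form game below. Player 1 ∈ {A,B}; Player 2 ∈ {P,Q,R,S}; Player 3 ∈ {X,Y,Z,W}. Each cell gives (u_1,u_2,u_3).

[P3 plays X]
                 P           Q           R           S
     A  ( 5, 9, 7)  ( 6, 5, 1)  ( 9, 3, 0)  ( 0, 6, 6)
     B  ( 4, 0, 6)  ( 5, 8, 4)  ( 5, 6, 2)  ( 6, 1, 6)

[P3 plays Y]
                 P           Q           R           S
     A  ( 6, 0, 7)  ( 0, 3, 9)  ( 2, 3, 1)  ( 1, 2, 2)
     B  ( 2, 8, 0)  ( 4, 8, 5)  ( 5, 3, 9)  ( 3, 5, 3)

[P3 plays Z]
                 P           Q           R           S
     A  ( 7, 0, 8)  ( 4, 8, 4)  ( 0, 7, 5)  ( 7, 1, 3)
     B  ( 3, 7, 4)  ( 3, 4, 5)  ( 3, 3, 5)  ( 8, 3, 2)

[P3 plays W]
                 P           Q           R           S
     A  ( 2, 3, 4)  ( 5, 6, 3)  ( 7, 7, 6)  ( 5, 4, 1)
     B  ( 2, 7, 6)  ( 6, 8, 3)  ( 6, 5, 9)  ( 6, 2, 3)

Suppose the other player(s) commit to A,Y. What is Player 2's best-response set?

argmax u_2 = {Q,R}

u_2(P vs A,Y) = 0
u_2(Q vs A,Y) = 3
u_2(R vs A,Y) = 3
u_2(S vs A,Y) = 2
max payoff 3 at {Q,R}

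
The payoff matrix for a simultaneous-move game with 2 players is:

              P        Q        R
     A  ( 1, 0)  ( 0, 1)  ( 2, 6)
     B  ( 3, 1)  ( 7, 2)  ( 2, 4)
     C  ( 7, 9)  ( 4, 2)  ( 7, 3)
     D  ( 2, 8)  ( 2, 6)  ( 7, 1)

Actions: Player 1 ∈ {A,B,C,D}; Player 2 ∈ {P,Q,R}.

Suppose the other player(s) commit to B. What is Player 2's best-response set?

P2 best: {R}

u_2(P vs B) = 1
u_2(Q vs B) = 2
u_2(R vs B) = 4
max payoff 4 at {R}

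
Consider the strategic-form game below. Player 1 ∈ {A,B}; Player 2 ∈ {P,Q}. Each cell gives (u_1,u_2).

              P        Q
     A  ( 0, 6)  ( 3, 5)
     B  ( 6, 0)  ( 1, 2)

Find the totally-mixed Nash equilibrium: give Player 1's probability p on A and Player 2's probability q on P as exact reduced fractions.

P1 indiff ⇒ q·0+(1-q)·3 = q·6+(1-q)·1 ⇒ q(-6) = (1-q)(-2) ⇒ q = 1/4
P2 indiff ⇒ p·6+(1-p)·0 = p·5+(1-p)·2 ⇒ p(1) = (1-p)(2) ⇒ p = 2/3

P1 mixes 2/3 on A; P2 mixes 1/4 on P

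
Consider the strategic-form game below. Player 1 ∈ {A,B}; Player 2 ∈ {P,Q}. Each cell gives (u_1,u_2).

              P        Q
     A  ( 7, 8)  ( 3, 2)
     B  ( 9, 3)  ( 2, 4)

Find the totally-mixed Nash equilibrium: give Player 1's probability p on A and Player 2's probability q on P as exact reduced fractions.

P1 indiff ⇒ q·7+(1-q)·3 = q·9+(1-q)·2 ⇒ q(-2) = (1-q)(-1) ⇒ q = 1/3
P2 indiff ⇒ p·8+(1-p)·3 = p·2+(1-p)·4 ⇒ p(6) = (1-p)(1) ⇒ p = 1/7

p=1/7, q=1/3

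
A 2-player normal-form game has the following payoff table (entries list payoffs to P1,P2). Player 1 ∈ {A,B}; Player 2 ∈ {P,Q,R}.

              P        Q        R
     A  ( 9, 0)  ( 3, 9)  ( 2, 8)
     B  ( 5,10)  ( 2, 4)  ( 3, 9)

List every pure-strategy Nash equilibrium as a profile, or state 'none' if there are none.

(A,P): not NE [P2→Q gives 9>0]
(A,Q): NE
(A,R): not NE [P1→B gives 3>2; P2→Q gives 9>8]
(B,P): not NE [P1→A gives 9>5]
(B,Q): not NE [P1→A gives 3>2; P2→P gives 10>4]
(B,R): not NE [P2→P gives 10>9]

Nash profiles: (A,Q)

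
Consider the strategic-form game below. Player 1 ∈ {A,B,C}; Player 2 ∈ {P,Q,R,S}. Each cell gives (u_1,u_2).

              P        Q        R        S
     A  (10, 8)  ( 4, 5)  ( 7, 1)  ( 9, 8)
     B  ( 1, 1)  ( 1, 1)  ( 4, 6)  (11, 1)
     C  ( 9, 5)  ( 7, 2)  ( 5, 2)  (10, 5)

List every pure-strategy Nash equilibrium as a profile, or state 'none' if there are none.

PSNE = {(A,P)}

(A,P): NE
(A,Q): not NE [P1→C gives 7>4; P2→S gives 8>5]
(A,R): not NE [P2→S gives 8>1]
(A,S): not NE [P1→B gives 11>9]
(B,P): not NE [P1→A gives 10>1; P2→R gives 6>1]
(B,Q): not NE [P1→C gives 7>1; P2→R gives 6>1]
(B,R): not NE [P1→A gives 7>4]
(B,S): not NE [P2→R gives 6>1]
(C,P): not NE [P1→A gives 10>9]
(C,Q): not NE [P2→S gives 5>2]
(C,R): not NE [P1→A gives 7>5; P2→S gives 5>2]
(C,S): not NE [P1→B gives 11>10]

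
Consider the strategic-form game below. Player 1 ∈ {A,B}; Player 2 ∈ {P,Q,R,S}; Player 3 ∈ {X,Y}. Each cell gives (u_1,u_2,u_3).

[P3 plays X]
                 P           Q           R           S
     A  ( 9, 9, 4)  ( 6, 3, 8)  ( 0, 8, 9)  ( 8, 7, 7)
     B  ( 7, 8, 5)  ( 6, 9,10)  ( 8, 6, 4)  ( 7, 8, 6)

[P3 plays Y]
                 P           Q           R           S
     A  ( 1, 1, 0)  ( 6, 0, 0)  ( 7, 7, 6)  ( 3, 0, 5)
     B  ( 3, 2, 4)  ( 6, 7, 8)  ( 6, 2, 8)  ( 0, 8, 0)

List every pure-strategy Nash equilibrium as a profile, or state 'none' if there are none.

PSNE = {(A,P,X), (B,Q,X)}

(A,P,X): NE
(A,P,Y): not NE [P1→B gives 3>1; P2→R gives 7>1; P3→X gives 4>0]
(A,Q,X): not NE [P2→P gives 9>3]
(A,Q,Y): not NE [P2→R gives 7>0; P3→X gives 8>0]
(A,R,X): not NE [P1→B gives 8>0; P2→P gives 9>8]
(A,R,Y): not NE [P3→X gives 9>6]
(A,S,X): not NE [P2→P gives 9>7]
(A,S,Y): not NE [P2→R gives 7>0; P3→X gives 7>5]
(B,P,X): not NE [P1→A gives 9>7; P2→Q gives 9>8]
(B,P,Y): not NE [P2→S gives 8>2; P3→X gives 5>4]
(B,Q,X): NE
(B,Q,Y): not NE [P2→S gives 8>7; P3→X gives 10>8]
(B,R,X): not NE [P2→Q gives 9>6; P3→Y gives 8>4]
(B,R,Y): not NE [P1→A gives 7>6; P2→S gives 8>2]
(B,S,X): not NE [P1→A gives 8>7; P2→Q gives 9>8]
(B,S,Y): not NE [P1→A gives 3>0; P3→X gives 6>0]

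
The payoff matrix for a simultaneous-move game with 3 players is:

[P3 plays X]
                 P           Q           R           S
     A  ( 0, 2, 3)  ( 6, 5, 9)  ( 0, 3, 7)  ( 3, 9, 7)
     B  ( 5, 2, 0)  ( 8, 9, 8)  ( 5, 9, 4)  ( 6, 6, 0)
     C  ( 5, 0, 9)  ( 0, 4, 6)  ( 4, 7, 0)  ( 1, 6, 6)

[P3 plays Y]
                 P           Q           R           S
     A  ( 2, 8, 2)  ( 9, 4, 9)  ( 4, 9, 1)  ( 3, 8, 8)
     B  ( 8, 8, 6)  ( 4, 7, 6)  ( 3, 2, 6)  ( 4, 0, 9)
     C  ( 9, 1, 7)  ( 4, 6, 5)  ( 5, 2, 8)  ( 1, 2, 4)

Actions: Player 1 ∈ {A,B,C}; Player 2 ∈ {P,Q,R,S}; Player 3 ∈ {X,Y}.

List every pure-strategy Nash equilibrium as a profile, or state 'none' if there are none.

(A,P,X): not NE [P1→C gives 5>0; P2→S gives 9>2]
(A,P,Y): not NE [P1→C gives 9>2; P2→R gives 9>8; P3→X gives 3>2]
(A,Q,X): not NE [P1→B gives 8>6; P2→S gives 9>5]
(A,Q,Y): not NE [P2→R gives 9>4]
(A,R,X): not NE [P1→B gives 5>0; P2→S gives 9>3]
(A,R,Y): not NE [P1→C gives 5>4; P3→X gives 7>1]
(A,S,X): not NE [P1→B gives 6>3; P3→Y gives 8>7]
(A,S,Y): not NE [P1→B gives 4>3; P2→R gives 9>8]
(B,P,X): not NE [P2→R gives 9>2; P3→Y gives 6>0]
(B,P,Y): not NE [P1→C gives 9>8]
(B,Q,X): NE
(B,Q,Y): not NE [P1→A gives 9>4; P2→P gives 8>7; P3→X gives 8>6]
(B,R,X): not NE [P3→Y gives 6>4]
(B,R,Y): not NE [P1→C gives 5>3; P2→P gives 8>2]
(B,S,X): not NE [P2→R gives 9>6; P3→Y gives 9>0]
(B,S,Y): not NE [P2→P gives 8>0]
(C,P,X): not NE [P2→R gives 7>0]
(C,P,Y): not NE [P2→Q gives 6>1; P3→X gives 9>7]
(C,Q,X): not NE [P1→B gives 8>0; P2→R gives 7>4]
(C,Q,Y): not NE [P1→A gives 9>4; P3→X gives 6>5]
(C,R,X): not NE [P1→B gives 5>4; P3→Y gives 8>0]
(C,R,Y): not NE [P2→Q gives 6>2]
(C,S,X): not NE [P1→B gives 6>1; P2→R gives 7>6]
(C,S,Y): not NE [P1→B gives 4>1; P2→Q gives 6>2; P3→X gives 6>4]

NE set: (B,Q,X)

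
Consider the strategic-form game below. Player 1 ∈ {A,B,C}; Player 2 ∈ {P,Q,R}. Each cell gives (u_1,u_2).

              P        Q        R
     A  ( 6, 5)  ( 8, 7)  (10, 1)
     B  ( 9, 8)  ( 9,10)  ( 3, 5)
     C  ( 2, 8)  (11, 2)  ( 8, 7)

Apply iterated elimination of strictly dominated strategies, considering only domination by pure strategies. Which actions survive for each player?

Remaining: P1:{B,C} P2:{P,Q}

P2 drop R (P beats it: A:5>1 B:8>5 C:8>7)
P1 drop A (B beats it: P:9>6 Q:9>8)
P1→{B,C} P2→{P,Q}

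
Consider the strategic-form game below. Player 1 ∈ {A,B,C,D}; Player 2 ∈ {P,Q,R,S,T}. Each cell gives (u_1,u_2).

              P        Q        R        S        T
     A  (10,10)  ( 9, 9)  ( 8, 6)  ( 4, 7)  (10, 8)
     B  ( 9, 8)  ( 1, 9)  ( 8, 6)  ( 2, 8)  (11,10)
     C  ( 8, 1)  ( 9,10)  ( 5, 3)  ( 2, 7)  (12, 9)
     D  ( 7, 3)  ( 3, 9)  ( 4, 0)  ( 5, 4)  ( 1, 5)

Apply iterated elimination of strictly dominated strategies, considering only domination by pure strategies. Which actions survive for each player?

Survivors P1:{A,B,C} P2:{P,Q,T}

P2 drop R (Q beats it: A:9>6 B:9>6 C:10>3 D:9>0)
P2 drop S (Q beats it: A:9>7 B:9>8 C:10>7 D:9>4)
P1 drop D (A beats it: P:10>7 Q:9>3 T:10>1)
P1→{A,B,C} P2→{P,Q,T}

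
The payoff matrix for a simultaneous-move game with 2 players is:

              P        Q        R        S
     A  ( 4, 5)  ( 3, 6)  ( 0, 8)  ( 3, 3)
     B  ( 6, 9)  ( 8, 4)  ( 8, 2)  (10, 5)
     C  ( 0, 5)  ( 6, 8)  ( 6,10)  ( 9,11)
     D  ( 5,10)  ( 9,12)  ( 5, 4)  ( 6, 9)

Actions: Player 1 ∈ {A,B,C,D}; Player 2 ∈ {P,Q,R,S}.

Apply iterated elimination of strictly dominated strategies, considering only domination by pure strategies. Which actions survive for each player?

P1 drop A (B beats it: P:6>4 Q:8>3 R:8>0 S:10>3)
P1 drop C (B beats it: P:6>0 Q:8>6 R:8>6 S:10>9)
P2 drop R (P beats it: B:9>2 D:10>4)
P2 drop S (P beats it: B:9>5 D:10>9)
P1→{B,D} P2→{P,Q}

Survivors P1:{B,D} P2:{P,Q}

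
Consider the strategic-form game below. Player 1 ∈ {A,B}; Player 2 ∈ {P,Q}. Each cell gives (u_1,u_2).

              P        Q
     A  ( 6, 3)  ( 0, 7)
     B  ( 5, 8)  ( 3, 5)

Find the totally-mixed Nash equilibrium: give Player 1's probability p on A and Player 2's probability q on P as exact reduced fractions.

(p,q) = (3/7, 3/4)

P1 indiff ⇒ q·6+(1-q)·0 = q·5+(1-q)·3 ⇒ q(1) = (1-q)(3) ⇒ q = 3/4
P2 indiff ⇒ p·3+(1-p)·8 = p·7+(1-p)·5 ⇒ p(-4) = (1-p)(-3) ⇒ p = 3/7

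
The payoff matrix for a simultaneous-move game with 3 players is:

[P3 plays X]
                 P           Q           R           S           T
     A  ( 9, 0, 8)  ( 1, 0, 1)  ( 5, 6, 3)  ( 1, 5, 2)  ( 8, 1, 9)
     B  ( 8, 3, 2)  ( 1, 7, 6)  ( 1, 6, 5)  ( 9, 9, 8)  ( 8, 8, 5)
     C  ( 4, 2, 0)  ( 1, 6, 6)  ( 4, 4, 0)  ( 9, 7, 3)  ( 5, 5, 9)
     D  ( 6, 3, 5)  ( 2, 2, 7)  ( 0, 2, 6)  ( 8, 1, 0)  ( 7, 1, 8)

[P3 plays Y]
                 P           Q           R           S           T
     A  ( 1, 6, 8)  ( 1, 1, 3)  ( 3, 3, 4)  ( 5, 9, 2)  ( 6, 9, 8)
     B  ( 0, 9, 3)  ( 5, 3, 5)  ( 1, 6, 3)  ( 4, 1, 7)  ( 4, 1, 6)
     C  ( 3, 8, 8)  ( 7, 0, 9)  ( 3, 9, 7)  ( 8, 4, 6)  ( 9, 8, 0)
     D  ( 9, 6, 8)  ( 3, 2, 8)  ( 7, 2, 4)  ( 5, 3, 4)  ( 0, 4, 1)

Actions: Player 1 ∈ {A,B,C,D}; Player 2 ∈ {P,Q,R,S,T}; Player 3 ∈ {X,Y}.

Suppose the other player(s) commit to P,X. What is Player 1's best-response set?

BR_1 = {A}

u_1(A vs P,X) = 9
u_1(B vs P,X) = 8
u_1(C vs P,X) = 4
u_1(D vs P,X) = 6
max payoff 9 at {A}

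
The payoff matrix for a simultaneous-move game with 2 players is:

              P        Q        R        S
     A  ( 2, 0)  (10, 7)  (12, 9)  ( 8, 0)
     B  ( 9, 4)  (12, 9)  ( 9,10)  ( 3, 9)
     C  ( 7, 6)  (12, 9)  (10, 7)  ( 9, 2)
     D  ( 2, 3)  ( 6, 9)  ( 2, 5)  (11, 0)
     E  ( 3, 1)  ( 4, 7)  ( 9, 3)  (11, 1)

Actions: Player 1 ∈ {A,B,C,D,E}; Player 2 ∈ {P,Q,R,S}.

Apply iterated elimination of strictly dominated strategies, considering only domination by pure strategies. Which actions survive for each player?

P2 drop P (Q beats it: A:7>0 B:9>4 C:9>6 D:9>3 E:7>1)
P2 drop S (R beats it: A:9>0 B:10>9 C:7>2 D:5>0 E:3>1)
P1 drop D (A beats it: Q:10>6 R:12>2)
P1 drop E (A beats it: Q:10>4 R:12>9)
P1→{A,B,C} P2→{Q,R}

Remaining: P1:{A,B,C} P2:{Q,R}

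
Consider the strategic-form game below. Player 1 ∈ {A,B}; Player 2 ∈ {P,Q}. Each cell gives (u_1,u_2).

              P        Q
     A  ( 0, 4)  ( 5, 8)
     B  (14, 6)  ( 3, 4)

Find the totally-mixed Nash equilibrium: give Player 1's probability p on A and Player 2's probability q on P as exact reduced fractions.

P1 indiff ⇒ q·0+(1-q)·5 = q·14+(1-q)·3 ⇒ q(-14) = (1-q)(-2) ⇒ q = 1/8
P2 indiff ⇒ p·4+(1-p)·6 = p·8+(1-p)·4 ⇒ p(-4) = (1-p)(-2) ⇒ p = 1/3

P1 mixes 1/3 on A; P2 mixes 1/8 on P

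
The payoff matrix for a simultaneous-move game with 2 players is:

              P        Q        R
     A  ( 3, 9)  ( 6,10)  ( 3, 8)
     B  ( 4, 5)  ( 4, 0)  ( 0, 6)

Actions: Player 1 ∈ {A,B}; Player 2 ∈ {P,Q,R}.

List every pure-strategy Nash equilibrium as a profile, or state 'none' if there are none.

(A,P): not NE [P1→B gives 4>3; P2→Q gives 10>9]
(A,Q): NE
(A,R): not NE [P2→Q gives 10>8]
(B,P): not NE [P2→R gives 6>5]
(B,Q): not NE [P1→A gives 6>4; P2→R gives 6>0]
(B,R): not NE [P1→A gives 3>0]

PSNE = {(A,Q)}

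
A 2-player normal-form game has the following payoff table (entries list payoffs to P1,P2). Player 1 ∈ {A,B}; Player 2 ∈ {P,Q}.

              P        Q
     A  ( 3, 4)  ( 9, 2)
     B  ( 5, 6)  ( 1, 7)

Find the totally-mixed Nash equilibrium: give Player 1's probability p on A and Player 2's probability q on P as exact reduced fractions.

(p,q) = (1/3, 4/5)

P1 indiff ⇒ q·3+(1-q)·9 = q·5+(1-q)·1 ⇒ q(-2) = (1-q)(-8) ⇒ q = 4/5
P2 indiff ⇒ p·4+(1-p)·6 = p·2+(1-p)·7 ⇒ p(2) = (1-p)(1) ⇒ p = 1/3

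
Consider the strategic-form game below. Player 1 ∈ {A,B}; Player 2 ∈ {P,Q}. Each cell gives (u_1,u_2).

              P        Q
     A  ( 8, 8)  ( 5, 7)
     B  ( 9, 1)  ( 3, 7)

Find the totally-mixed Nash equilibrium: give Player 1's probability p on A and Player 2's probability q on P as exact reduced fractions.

P1 mixes 6/7 on A; P2 mixes 2/3 on P

P1 indiff ⇒ q·8+(1-q)·5 = q·9+(1-q)·3 ⇒ q(-1) = (1-q)(-2) ⇒ q = 2/3
P2 indiff ⇒ p·8+(1-p)·1 = p·7+(1-p)·7 ⇒ p(1) = (1-p)(6) ⇒ p = 6/7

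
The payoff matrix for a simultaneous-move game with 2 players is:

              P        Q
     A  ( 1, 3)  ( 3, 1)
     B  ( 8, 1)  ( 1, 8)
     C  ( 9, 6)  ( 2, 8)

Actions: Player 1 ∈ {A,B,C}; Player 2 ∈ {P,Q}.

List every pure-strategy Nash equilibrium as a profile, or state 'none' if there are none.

Equilibria: none

(A,P): not NE [P1→C gives 9>1]
(A,Q): not NE [P2→P gives 3>1]
(B,P): not NE [P1→C gives 9>8; P2→Q gives 8>1]
(B,Q): not NE [P1→A gives 3>1]
(C,P): not NE [P2→Q gives 8>6]
(C,Q): not NE [P1→A gives 3>2]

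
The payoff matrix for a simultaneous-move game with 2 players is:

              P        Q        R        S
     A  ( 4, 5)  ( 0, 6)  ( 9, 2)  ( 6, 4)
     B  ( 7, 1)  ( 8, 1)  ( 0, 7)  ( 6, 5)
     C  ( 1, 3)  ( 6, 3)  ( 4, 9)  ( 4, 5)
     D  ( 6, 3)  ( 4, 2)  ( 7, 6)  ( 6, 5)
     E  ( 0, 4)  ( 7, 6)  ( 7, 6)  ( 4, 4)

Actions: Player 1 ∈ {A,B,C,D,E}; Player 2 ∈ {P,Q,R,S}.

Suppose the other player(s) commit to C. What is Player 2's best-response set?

argmax u_2 = {R}

u_2(P vs C) = 3
u_2(Q vs C) = 3
u_2(R vs C) = 9
u_2(S vs C) = 5
max payoff 9 at {R}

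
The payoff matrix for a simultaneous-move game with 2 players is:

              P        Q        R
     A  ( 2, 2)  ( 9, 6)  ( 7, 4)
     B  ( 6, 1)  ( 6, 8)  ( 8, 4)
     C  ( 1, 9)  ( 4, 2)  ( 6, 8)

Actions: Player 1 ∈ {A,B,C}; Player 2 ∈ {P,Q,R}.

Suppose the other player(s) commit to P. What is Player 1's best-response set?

BR_1 = {B}

u_1(A vs P) = 2
u_1(B vs P) = 6
u_1(C vs P) = 1
max payoff 6 at {B}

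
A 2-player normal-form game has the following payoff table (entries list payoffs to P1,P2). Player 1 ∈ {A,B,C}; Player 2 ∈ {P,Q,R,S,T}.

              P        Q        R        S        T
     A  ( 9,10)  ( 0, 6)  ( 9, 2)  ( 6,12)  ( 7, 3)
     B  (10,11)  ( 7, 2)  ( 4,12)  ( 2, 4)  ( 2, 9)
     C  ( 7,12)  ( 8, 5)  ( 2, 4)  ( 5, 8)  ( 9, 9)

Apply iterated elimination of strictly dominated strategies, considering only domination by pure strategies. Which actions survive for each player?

P2 drop Q (P beats it: A:10>6 B:11>2 C:12>5)
P2 drop T (P beats it: A:10>3 B:11>9 C:12>9)
P1 drop C (A beats it: P:9>7 R:9>2 S:6>5)
P1→{A,B} P2→{P,R,S}

Survivors P1:{A,B} P2:{P,R,S}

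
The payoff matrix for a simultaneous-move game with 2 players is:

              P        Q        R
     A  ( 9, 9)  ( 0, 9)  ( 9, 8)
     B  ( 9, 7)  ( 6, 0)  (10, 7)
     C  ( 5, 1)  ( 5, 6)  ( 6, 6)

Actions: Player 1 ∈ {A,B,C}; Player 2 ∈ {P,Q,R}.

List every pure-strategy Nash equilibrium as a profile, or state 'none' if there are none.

(A,P): NE
(A,Q): not NE [P1→B gives 6>0]
(A,R): not NE [P1→B gives 10>9; P2→Q gives 9>8]
(B,P): NE
(B,Q): not NE [P2→R gives 7>0]
(B,R): NE
(C,P): not NE [P1→B gives 9>5; P2→R gives 6>1]
(C,Q): not NE [P1→B gives 6>5]
(C,R): not NE [P1→B gives 10>6]

NE set: (A,P), (B,P), (B,R)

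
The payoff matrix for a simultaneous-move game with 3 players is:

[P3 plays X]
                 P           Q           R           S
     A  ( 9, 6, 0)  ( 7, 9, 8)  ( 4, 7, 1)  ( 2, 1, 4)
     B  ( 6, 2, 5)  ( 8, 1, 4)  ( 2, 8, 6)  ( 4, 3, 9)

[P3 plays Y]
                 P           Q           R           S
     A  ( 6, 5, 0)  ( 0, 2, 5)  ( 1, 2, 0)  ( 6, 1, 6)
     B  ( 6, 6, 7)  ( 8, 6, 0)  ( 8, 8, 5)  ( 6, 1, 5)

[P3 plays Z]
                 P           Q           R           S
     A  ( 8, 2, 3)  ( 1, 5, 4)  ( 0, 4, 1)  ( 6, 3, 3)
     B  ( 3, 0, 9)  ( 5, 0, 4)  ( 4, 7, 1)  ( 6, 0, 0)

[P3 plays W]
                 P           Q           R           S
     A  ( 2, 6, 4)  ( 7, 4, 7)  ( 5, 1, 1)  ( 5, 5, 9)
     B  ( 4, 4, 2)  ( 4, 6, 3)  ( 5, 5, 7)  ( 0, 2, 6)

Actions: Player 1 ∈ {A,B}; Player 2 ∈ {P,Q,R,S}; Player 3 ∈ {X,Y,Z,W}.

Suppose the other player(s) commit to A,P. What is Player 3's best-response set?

u_3(X vs A,P) = 0
u_3(Y vs A,P) = 0
u_3(Z vs A,P) = 3
u_3(W vs A,P) = 4
max payoff 4 at {W}

argmax u_3 = {W}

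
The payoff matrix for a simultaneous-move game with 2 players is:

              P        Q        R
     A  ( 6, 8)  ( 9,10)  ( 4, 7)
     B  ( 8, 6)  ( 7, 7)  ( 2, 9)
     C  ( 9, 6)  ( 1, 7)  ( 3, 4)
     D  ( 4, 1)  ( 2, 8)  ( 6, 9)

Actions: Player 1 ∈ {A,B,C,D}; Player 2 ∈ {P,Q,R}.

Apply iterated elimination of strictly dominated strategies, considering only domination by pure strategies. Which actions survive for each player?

Remaining: P1:{A,D} P2:{Q,R}

P2 drop P (Q beats it: A:10>8 B:7>6 C:7>6 D:8>1)
P1 drop B (A beats it: Q:9>7 R:4>2)
P1 drop C (A beats it: Q:9>1 R:4>3)
P1→{A,D} P2→{Q,R}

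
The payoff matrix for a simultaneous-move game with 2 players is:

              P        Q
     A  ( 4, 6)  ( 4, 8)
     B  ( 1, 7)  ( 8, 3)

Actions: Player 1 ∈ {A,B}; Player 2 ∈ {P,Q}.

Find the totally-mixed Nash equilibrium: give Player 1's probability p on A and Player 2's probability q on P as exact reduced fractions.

(p,q) = (2/3, 4/7)

P1 indiff ⇒ q·4+(1-q)·4 = q·1+(1-q)·8 ⇒ q(3) = (1-q)(4) ⇒ q = 4/7
P2 indiff ⇒ p·6+(1-p)·7 = p·8+(1-p)·3 ⇒ p(-2) = (1-p)(-4) ⇒ p = 2/3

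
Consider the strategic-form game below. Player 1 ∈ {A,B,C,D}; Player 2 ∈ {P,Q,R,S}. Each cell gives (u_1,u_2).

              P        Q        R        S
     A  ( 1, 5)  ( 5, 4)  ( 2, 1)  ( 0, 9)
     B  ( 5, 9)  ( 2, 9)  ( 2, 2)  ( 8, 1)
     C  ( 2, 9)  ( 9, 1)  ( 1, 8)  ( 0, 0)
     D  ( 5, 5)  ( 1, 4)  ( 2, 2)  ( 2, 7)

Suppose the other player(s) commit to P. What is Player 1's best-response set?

u_1(A vs P) = 1
u_1(B vs P) = 5
u_1(C vs P) = 2
u_1(D vs P) = 5
max payoff 5 at {B,D}

P1 best: {B,D}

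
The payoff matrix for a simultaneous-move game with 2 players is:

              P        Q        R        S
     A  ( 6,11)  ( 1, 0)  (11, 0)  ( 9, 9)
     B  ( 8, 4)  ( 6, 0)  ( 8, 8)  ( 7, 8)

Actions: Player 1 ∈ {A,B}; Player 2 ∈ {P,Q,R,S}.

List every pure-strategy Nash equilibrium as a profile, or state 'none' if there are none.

(A,P): not NE [P1→B gives 8>6]
(A,Q): not NE [P1→B gives 6>1; P2→P gives 11>0]
(A,R): not NE [P2→P gives 11>0]
(A,S): not NE [P2→P gives 11>9]
(B,P): not NE [P2→S gives 8>4]
(B,Q): not NE [P2→S gives 8>0]
(B,R): not NE [P1→A gives 11>8]
(B,S): not NE [P1→A gives 9>7]

No pure NE.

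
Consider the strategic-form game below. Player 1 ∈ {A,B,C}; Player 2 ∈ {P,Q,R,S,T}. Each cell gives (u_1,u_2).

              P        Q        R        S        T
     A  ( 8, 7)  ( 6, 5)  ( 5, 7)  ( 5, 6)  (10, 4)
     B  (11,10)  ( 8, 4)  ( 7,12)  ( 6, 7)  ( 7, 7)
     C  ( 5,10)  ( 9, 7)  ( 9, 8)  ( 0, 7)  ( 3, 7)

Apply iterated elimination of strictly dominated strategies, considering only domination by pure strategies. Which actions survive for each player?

Remaining: P1:{B,C} P2:{P,R}

P2 drop Q (P beats it: A:7>5 B:10>4 C:10>7)
P2 drop S (P beats it: A:7>6 B:10>7 C:10>7)
P2 drop T (P beats it: A:7>4 B:10>7 C:10>7)
P1 drop A (B beats it: P:11>8 R:7>5)
P1→{B,C} P2→{P,R}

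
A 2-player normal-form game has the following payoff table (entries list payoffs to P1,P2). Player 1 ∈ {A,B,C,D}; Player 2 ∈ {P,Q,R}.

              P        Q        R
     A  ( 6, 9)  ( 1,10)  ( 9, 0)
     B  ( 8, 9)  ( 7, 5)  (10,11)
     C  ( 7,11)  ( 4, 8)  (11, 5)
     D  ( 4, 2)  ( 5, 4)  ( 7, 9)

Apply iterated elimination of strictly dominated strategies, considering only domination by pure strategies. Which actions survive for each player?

P1 drop A (B beats it: P:8>6 Q:7>1 R:10>9)
P1 drop D (B beats it: P:8>4 Q:7>5 R:10>7)
P2 drop Q (P beats it: B:9>5 C:11>8)
P1→{B,C} P2→{P,R}

Remaining: P1:{B,C} P2:{P,R}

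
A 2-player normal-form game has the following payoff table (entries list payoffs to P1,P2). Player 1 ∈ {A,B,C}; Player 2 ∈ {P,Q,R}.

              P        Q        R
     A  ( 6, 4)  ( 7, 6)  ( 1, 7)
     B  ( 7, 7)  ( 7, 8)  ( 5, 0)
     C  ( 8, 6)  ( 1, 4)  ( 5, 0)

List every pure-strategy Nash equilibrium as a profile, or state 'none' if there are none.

PSNE = {(B,Q), (C,P)}

(A,P): not NE [P1→C gives 8>6; P2→R gives 7>4]
(A,Q): not NE [P2→R gives 7>6]
(A,R): not NE [P1→C gives 5>1]
(B,P): not NE [P1→C gives 8>7; P2→Q gives 8>7]
(B,Q): NE
(B,R): not NE [P2→Q gives 8>0]
(C,P): NE
(C,Q): not NE [P1→B gives 7>1; P2→P gives 6>4]
(C,R): not NE [P2→P gives 6>0]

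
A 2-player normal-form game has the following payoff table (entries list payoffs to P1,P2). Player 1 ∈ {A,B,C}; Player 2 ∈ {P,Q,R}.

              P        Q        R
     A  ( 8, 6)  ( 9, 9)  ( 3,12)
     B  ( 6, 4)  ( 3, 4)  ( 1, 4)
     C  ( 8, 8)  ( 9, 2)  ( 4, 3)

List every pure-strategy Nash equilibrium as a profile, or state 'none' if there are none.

(A,P): not NE [P2→R gives 12>6]
(A,Q): not NE [P2→R gives 12>9]
(A,R): not NE [P1→C gives 4>3]
(B,P): not NE [P1→C gives 8>6]
(B,Q): not NE [P1→C gives 9>3]
(B,R): not NE [P1→C gives 4>1]
(C,P): NE
(C,Q): not NE [P2→P gives 8>2]
(C,R): not NE [P2→P gives 8>3]

NE set: (C,P)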